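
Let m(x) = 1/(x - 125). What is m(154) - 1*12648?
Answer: -366791/29 ≈ -12648.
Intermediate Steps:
m(x) = 1/(-125 + x)
m(154) - 1*12648 = 1/(-125 + 154) - 1*12648 = 1/29 - 12648 = -366791/29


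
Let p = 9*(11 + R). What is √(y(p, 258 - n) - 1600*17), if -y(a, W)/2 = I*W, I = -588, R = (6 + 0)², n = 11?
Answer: 2*√65818 ≈ 513.10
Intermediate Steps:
R = 36 (R = 6² = 36)
p = 423 (p = 9*(11 + 36) = 9*47 = 423)
y(a, W) = 1176*W (y(a, W) = -(-1176)*W = 1176*W)
√(y(p, 258 - n) - 1600*17) = √(1176*(258 - 1*11) - 1600*17) = √(1176*(258 - 11) - 27200) = √(1176*247 - 27200) = √(290472 - 27200) = √263272 = 2*√65818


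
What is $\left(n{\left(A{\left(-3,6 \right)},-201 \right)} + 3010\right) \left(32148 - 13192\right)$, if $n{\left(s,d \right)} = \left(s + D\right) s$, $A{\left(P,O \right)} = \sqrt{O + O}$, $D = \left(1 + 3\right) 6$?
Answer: $57285032 + 909888 \sqrt{3} \approx 5.8861 \cdot 10^{7}$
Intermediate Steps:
$D = 24$ ($D = 4 \cdot 6 = 24$)
$A{\left(P,O \right)} = \sqrt{2} \sqrt{O}$ ($A{\left(P,O \right)} = \sqrt{2 O} = \sqrt{2} \sqrt{O}$)
$n{\left(s,d \right)} = s \left(24 + s\right)$ ($n{\left(s,d \right)} = \left(s + 24\right) s = \left(24 + s\right) s = s \left(24 + s\right)$)
$\left(n{\left(A{\left(-3,6 \right)},-201 \right)} + 3010\right) \left(32148 - 13192\right) = \left(\sqrt{2} \sqrt{6} \left(24 + \sqrt{2} \sqrt{6}\right) + 3010\right) \left(32148 - 13192\right) = \left(2 \sqrt{3} \left(24 + 2 \sqrt{3}\right) + 3010\right) 18956 = \left(3010 + 2 \sqrt{3} \left(24 + 2 \sqrt{3}\right)\right) 18956 = 57057560 + 37912 \sqrt{3} \left(24 + 2 \sqrt{3}\right)$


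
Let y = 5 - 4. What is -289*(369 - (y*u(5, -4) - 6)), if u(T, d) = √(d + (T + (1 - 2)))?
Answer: -108375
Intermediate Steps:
y = 1
u(T, d) = √(-1 + T + d) (u(T, d) = √(d + (T - 1)) = √(d + (-1 + T)) = √(-1 + T + d))
-289*(369 - (y*u(5, -4) - 6)) = -289*(369 - (1*√(-1 + 5 - 4) - 6)) = -289*(369 - (1*√0 - 6)) = -289*(369 - (1*0 - 6)) = -289*(369 - (0 - 6)) = -289*(369 - 1*(-6)) = -289*(369 + 6) = -289*375 = -108375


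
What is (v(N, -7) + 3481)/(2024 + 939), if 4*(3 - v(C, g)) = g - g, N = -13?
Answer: 3484/2963 ≈ 1.1758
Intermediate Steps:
v(C, g) = 3 (v(C, g) = 3 - (g - g)/4 = 3 - 1/4*0 = 3 + 0 = 3)
(v(N, -7) + 3481)/(2024 + 939) = (3 + 3481)/(2024 + 939) = 3484/2963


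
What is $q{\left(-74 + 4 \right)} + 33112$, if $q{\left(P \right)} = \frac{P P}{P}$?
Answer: $33042$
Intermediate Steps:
$q{\left(P \right)} = P$ ($q{\left(P \right)} = \frac{P^{2}}{P} = P$)
$q{\left(-74 + 4 \right)} + 33112 = \left(-74 + 4\right) + 33112 = -70 + 33112 = 33042$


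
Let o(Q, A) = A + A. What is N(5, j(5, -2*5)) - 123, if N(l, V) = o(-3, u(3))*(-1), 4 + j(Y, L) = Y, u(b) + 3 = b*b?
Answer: -135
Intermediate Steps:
u(b) = -3 + b² (u(b) = -3 + b*b = -3 + b²)
j(Y, L) = -4 + Y
o(Q, A) = 2*A
N(l, V) = -12 (N(l, V) = (2*(-3 + 3²))*(-1) = (2*(-3 + 9))*(-1) = (2*6)*(-1) = 12*(-1) = -12)
N(5, j(5, -2*5)) - 123 = -12 - 123 = -135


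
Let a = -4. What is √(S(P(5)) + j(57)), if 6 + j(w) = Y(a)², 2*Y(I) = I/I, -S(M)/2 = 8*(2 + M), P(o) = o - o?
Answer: I*√151/2 ≈ 6.1441*I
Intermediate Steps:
P(o) = 0
S(M) = -32 - 16*M (S(M) = -16*(2 + M) = -2*(16 + 8*M) = -32 - 16*M)
Y(I) = ½ (Y(I) = (I/I)/2 = (½)*1 = ½)
j(w) = -23/4 (j(w) = -6 + (½)² = -6 + ¼ = -23/4)
√(S(P(5)) + j(57)) = √((-32 - 16*0) - 23/4) = √((-32 + 0) - 23/4) = √(-32 - 23/4) = √(-151/4) = I*√151/2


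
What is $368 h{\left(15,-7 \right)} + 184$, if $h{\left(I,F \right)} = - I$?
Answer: $-5336$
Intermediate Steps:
$368 h{\left(15,-7 \right)} + 184 = 368 \left(\left(-1\right) 15\right) + 184 = 368 \left(-15\right) + 184 = -5520 + 184 = -5336$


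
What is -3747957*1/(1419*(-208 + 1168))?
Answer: -1249319/454080 ≈ -2.7513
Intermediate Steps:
-3747957*1/(1419*(-208 + 1168)) = -3747957/(960*1419) = -3747957/1362240 = -3747957*1/1362240 = -1249319/454080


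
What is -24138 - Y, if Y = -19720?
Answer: -4418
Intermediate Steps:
-24138 - Y = -24138 - 1*(-19720) = -24138 + 19720 = -4418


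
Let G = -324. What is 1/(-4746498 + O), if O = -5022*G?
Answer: -1/3119370 ≈ -3.2058e-7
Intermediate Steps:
O = 1627128 (O = -5022*(-324) = 1627128)
1/(-4746498 + O) = 1/(-4746498 + 1627128) = 1/(-3119370) = -1/3119370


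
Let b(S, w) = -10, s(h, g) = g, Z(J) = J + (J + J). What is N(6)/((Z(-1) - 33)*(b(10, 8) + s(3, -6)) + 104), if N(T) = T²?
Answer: 9/170 ≈ 0.052941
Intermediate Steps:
Z(J) = 3*J (Z(J) = J + 2*J = 3*J)
N(6)/((Z(-1) - 33)*(b(10, 8) + s(3, -6)) + 104) = 6²/((3*(-1) - 33)*(-10 - 6) + 104) = 36/((-3 - 33)*(-16) + 104) = 36/(-36*(-16) + 104) = 36/(576 + 104) = 36/680 = (1/680)*36 = 9/170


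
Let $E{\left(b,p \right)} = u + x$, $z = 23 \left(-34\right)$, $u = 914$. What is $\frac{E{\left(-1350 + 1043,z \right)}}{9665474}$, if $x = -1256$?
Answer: $- \frac{171}{4832737} \approx -3.5384 \cdot 10^{-5}$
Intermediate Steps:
$z = -782$
$E{\left(b,p \right)} = -342$ ($E{\left(b,p \right)} = 914 - 1256 = -342$)
$\frac{E{\left(-1350 + 1043,z \right)}}{9665474} = - \frac{342}{9665474} = \left(-342\right) \frac{1}{9665474} = - \frac{171}{4832737}$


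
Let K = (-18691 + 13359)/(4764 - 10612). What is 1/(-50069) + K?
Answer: 1552105/1702346 ≈ 0.91175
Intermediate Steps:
K = 31/34 (K = -5332/(-5848) = -5332*(-1/5848) = 31/34 ≈ 0.91177)
1/(-50069) + K = 1/(-50069) + 31/34 = -1/50069 + 31/34 = 1552105/1702346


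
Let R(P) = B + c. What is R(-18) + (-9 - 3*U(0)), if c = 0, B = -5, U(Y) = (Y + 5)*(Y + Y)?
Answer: -14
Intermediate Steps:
U(Y) = 2*Y*(5 + Y) (U(Y) = (5 + Y)*(2*Y) = 2*Y*(5 + Y))
R(P) = -5 (R(P) = -5 + 0 = -5)
R(-18) + (-9 - 3*U(0)) = -5 + (-9 - 6*0*(5 + 0)) = -5 + (-9 - 6*0*5) = -5 + (-9 - 3*0) = -5 + (-9 + 0) = -5 - 9 = -14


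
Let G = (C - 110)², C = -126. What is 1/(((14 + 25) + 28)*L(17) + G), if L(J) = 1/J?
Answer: 17/946899 ≈ 1.7953e-5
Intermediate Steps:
L(J) = 1/J
G = 55696 (G = (-126 - 110)² = (-236)² = 55696)
1/(((14 + 25) + 28)*L(17) + G) = 1/(((14 + 25) + 28)/17 + 55696) = 1/((39 + 28)*(1/17) + 55696) = 1/(67*(1/17) + 55696) = 1/(67/17 + 55696) = 1/(946899/17) = 17/946899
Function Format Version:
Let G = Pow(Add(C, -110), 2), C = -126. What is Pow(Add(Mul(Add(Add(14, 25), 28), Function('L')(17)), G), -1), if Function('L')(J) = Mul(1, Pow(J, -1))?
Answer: Rational(17, 946899) ≈ 1.7953e-5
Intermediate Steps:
Function('L')(J) = Pow(J, -1)
G = 55696 (G = Pow(Add(-126, -110), 2) = Pow(-236, 2) = 55696)
Pow(Add(Mul(Add(Add(14, 25), 28), Function('L')(17)), G), -1) = Pow(Add(Mul(Add(Add(14, 25), 28), Pow(17, -1)), 55696), -1) = Pow(Add(Mul(Add(39, 28), Rational(1, 17)), 55696), -1) = Pow(Add(Mul(67, Rational(1, 17)), 55696), -1) = Pow(Add(Rational(67, 17), 55696), -1) = Pow(Rational(946899, 17), -1) = Rational(17, 946899)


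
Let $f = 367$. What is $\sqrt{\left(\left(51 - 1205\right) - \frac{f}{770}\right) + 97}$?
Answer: $\frac{3 i \sqrt{69664210}}{770} \approx 32.519 i$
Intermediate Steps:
$\sqrt{\left(\left(51 - 1205\right) - \frac{f}{770}\right) + 97} = \sqrt{\left(\left(51 - 1205\right) - \frac{367}{770}\right) + 97} = \sqrt{\left(-1154 - 367 \cdot \frac{1}{770}\right) + 97} = \sqrt{\left(-1154 - \frac{367}{770}\right) + 97} = \sqrt{- \frac{888947}{770} + 97} = \sqrt{- \frac{814257}{770}} = \frac{3 i \sqrt{69664210}}{770}$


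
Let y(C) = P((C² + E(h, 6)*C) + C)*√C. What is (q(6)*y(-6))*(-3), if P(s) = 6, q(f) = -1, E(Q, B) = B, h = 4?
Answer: 18*I*√6 ≈ 44.091*I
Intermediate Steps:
y(C) = 6*√C
(q(6)*y(-6))*(-3) = -6*√(-6)*(-3) = -6*I*√6*(-3) = 18*I*√6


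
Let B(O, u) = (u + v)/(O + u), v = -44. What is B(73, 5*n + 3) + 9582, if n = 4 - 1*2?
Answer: 824021/86 ≈ 9581.6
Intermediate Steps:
n = 2 (n = 4 - 2 = 2)
B(O, u) = (-44 + u)/(O + u) (B(O, u) = (u - 44)/(O + u) = (-44 + u)/(O + u))
B(73, 5*n + 3) + 9582 = (-44 + (5*2 + 3))/(73 + (5*2 + 3)) + 9582 = (-44 + (10 + 3))/(73 + (10 + 3)) + 9582 = (-44 + 13)/(73 + 13) + 9582 = -31/86 + 9582 = 824021/86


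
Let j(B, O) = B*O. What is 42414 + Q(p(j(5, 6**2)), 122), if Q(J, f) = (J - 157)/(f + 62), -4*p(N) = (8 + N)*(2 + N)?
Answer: 7795465/184 ≈ 42367.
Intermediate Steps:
p(N) = -(2 + N)*(8 + N)/4 (p(N) = -(8 + N)*(2 + N)/4 = -(2 + N)*(8 + N)/4)
Q(J, f) = (-157 + J)/(62 + f)
42414 + Q(p(j(5, 6**2)), 122) = 42414 + (-157 + (-4 - 25*6**2/2 - (5*6**2)**2/4))/(62 + 122) = 42414 + (-157 + (-4 - 25*36/2 - (5*36)**2/4))/184 = 42414 + (-157 + (-4 - 5/2*180 - 1/4*180**2))/184 = 42414 + (-157 + (-4 - 450 - 1/4*32400))/184 = 42414 + (-157 + (-4 - 450 - 8100))/184 = 42414 + (-157 - 8554)/184 = 42414 + (1/184)*(-8711) = 42414 - 8711/184 = 7795465/184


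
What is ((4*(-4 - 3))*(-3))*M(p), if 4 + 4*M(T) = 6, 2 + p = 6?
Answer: 42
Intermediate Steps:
p = 4 (p = -2 + 6 = 4)
M(T) = 1/2 (M(T) = -1 + (1/4)*6 = -1 + 3/2 = 1/2)
((4*(-4 - 3))*(-3))*M(p) = ((4*(-4 - 3))*(-3))*(1/2) = ((4*(-7))*(-3))*(1/2) = -28*(-3)*(1/2) = 84*(1/2) = 42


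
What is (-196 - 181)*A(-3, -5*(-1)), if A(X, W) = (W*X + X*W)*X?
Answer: -33930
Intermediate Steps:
A(X, W) = 2*W*X**2 (A(X, W) = (W*X + W*X)*X = (2*W*X)*X = 2*W*X**2)
(-196 - 181)*A(-3, -5*(-1)) = (-196 - 181)*(2*(-5*(-1))*(-3)**2) = -754*5*9 = -377*90 = -33930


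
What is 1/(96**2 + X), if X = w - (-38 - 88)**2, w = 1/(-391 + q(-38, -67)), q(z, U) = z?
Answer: -429/2857141 ≈ -0.00015015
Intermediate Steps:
w = -1/429 (w = 1/(-391 - 38) = 1/(-429) = -1/429 ≈ -0.0023310)
X = -6810805/429 (X = -1/429 - (-38 - 88)**2 = -1/429 - 1*(-126)**2 = -1/429 - 1*15876 = -1/429 - 15876 = -6810805/429 ≈ -15876.)
1/(96**2 + X) = 1/(96**2 - 6810805/429) = 1/(9216 - 6810805/429) = 1/(-2857141/429) = -429/2857141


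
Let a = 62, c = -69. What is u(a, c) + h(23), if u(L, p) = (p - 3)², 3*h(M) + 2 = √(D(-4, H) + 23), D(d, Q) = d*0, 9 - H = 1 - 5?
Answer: 15550/3 + √23/3 ≈ 5184.9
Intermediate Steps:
H = 13 (H = 9 - (1 - 5) = 9 - 1*(-4) = 9 + 4 = 13)
D(d, Q) = 0
h(M) = -⅔ + √23/3 (h(M) = -⅔ + √(0 + 23)/3 = -⅔ + √23/3)
u(L, p) = (-3 + p)²
u(a, c) + h(23) = (-3 - 69)² + (-⅔ + √23/3) = (-72)² + (-⅔ + √23/3) = 5184 + (-⅔ + √23/3) = 15550/3 + √23/3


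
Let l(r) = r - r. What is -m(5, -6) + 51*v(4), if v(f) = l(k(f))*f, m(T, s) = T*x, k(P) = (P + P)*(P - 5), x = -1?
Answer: 5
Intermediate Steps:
k(P) = 2*P*(-5 + P) (k(P) = (2*P)*(-5 + P) = 2*P*(-5 + P))
l(r) = 0
m(T, s) = -T (m(T, s) = T*(-1) = -T)
v(f) = 0 (v(f) = 0*f = 0)
-m(5, -6) + 51*v(4) = -(-1)*5 + 51*0 = -1*(-5) + 0 = 5 + 0 = 5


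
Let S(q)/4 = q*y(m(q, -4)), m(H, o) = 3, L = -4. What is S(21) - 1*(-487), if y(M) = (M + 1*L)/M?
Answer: 459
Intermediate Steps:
y(M) = (-4 + M)/M (y(M) = (M + 1*(-4))/M = (M - 4)/M = (-4 + M)/M)
S(q) = -4*q/3 (S(q) = 4*(q*((-4 + 3)/3)) = 4*(q*((1/3)*(-1))) = 4*(q*(-1/3)) = 4*(-q/3) = -4*q/3)
S(21) - 1*(-487) = -4/3*21 - 1*(-487) = -28 + 487 = 459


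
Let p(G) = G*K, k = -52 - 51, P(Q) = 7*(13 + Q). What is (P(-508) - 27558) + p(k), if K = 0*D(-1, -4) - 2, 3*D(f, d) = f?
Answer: -30817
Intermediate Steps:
P(Q) = 91 + 7*Q
D(f, d) = f/3
K = -2 (K = 0*((⅓)*(-1)) - 2 = 0*(-⅓) - 2 = 0 - 2 = -2)
k = -103
p(G) = -2*G (p(G) = G*(-2) = -2*G)
(P(-508) - 27558) + p(k) = ((91 + 7*(-508)) - 27558) - 2*(-103) = ((91 - 3556) - 27558) + 206 = (-3465 - 27558) + 206 = -31023 + 206 = -30817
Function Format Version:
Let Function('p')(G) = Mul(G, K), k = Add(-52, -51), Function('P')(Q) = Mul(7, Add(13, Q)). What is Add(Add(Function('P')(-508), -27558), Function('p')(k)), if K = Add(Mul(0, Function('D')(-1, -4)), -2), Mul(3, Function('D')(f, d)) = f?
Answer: -30817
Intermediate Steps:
Function('P')(Q) = Add(91, Mul(7, Q))
Function('D')(f, d) = Mul(Rational(1, 3), f)
K = -2 (K = Add(Mul(0, Mul(Rational(1, 3), -1)), -2) = Add(Mul(0, Rational(-1, 3)), -2) = Add(0, -2) = -2)
k = -103
Function('p')(G) = Mul(-2, G) (Function('p')(G) = Mul(G, -2) = Mul(-2, G))
Add(Add(Function('P')(-508), -27558), Function('p')(k)) = Add(Add(Add(91, Mul(7, -508)), -27558), Mul(-2, -103)) = Add(Add(Add(91, -3556), -27558), 206) = Add(Add(-3465, -27558), 206) = Add(-31023, 206) = -30817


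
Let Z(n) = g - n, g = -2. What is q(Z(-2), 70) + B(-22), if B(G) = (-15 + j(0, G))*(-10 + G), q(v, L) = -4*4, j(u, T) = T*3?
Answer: 2576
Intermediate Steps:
j(u, T) = 3*T
Z(n) = -2 - n
q(v, L) = -16
B(G) = (-15 + 3*G)*(-10 + G)
q(Z(-2), 70) + B(-22) = -16 + (150 - 45*(-22) + 3*(-22)**2) = -16 + (150 + 990 + 3*484) = -16 + (150 + 990 + 1452) = -16 + 2592 = 2576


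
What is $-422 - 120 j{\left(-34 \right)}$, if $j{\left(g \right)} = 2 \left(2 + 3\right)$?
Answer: $-1622$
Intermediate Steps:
$j{\left(g \right)} = 10$ ($j{\left(g \right)} = 2 \cdot 5 = 10$)
$-422 - 120 j{\left(-34 \right)} = -422 - 1200 = -1622$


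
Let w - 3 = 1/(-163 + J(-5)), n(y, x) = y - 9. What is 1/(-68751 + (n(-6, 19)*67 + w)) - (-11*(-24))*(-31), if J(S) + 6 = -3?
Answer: 98187678956/11997517 ≈ 8184.0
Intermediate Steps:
n(y, x) = -9 + y
J(S) = -9 (J(S) = -6 - 3 = -9)
w = 515/172 (w = 3 + 1/(-163 - 9) = 3 + 1/(-172) = 3 - 1/172 = 515/172 ≈ 2.9942)
1/(-68751 + (n(-6, 19)*67 + w)) - (-11*(-24))*(-31) = 1/(-68751 + ((-9 - 6)*67 + 515/172)) - (-11*(-24))*(-31) = 1/(-68751 + (-15*67 + 515/172)) - 264*(-31) = 1/(-68751 + (-1005 + 515/172)) - 1*(-8184) = 1/(-68751 - 172345/172) + 8184 = 1/(-11997517/172) + 8184 = -172/11997517 + 8184 = 98187678956/11997517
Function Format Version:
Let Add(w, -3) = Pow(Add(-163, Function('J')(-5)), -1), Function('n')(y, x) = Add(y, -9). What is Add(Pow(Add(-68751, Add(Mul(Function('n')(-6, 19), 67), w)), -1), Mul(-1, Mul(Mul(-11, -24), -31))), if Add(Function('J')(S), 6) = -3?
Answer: Rational(98187678956, 11997517) ≈ 8184.0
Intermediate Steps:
Function('n')(y, x) = Add(-9, y)
Function('J')(S) = -9 (Function('J')(S) = Add(-6, -3) = -9)
w = Rational(515, 172) (w = Add(3, Pow(Add(-163, -9), -1)) = Add(3, Pow(-172, -1)) = Add(3, Rational(-1, 172)) = Rational(515, 172) ≈ 2.9942)
Add(Pow(Add(-68751, Add(Mul(Function('n')(-6, 19), 67), w)), -1), Mul(-1, Mul(Mul(-11, -24), -31))) = Add(Pow(Add(-68751, Add(Mul(Add(-9, -6), 67), Rational(515, 172))), -1), Mul(-1, Mul(Mul(-11, -24), -31))) = Add(Pow(Add(-68751, Add(Mul(-15, 67), Rational(515, 172))), -1), Mul(-1, Mul(264, -31))) = Add(Pow(Add(-68751, Add(-1005, Rational(515, 172))), -1), Mul(-1, -8184)) = Add(Pow(Add(-68751, Rational(-172345, 172)), -1), 8184) = Add(Pow(Rational(-11997517, 172), -1), 8184) = Add(Rational(-172, 11997517), 8184) = Rational(98187678956, 11997517)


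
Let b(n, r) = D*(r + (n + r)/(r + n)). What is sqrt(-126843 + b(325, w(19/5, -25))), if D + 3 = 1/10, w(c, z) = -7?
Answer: 4*I*sqrt(198165)/5 ≈ 356.13*I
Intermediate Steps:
D = -29/10 (D = -3 + 1/10 = -29/10 ≈ -2.9000)
b(n, r) = -29/10 - 29*r/10 (b(n, r) = -29*(r + (n + r)/(r + n))/10 = -29*(r + (n + r)/(n + r))/10 = -29*(r + 1)/10 = -29*(1 + r)/10 = -29/10 - 29*r/10)
sqrt(-126843 + b(325, w(19/5, -25))) = sqrt(-126843 + (-29/10 - 29/10*(-7))) = sqrt(-126843 + (-29/10 + 203/10)) = sqrt(-126843 + 87/5) = sqrt(-634128/5) = 4*I*sqrt(198165)/5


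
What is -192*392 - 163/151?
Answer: -11365027/151 ≈ -75265.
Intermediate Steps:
-192*392 - 163/151 = -75264 - 163*1/151 = -75264 - 163/151 = -11365027/151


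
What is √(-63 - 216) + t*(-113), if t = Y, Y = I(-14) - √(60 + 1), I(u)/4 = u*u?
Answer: -88592 + 113*√61 + 3*I*√31 ≈ -87710.0 + 16.703*I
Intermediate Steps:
I(u) = 4*u² (I(u) = 4*(u*u) = 4*u²)
Y = 784 - √61 (Y = 4*(-14)² - √(60 + 1) = 4*196 - √61 = 784 - √61 ≈ 776.19)
t = 784 - √61 ≈ 776.19
√(-63 - 216) + t*(-113) = √(-63 - 216) + (784 - √61)*(-113) = √(-279) + (-88592 + 113*√61) = 3*I*√31 + (-88592 + 113*√61) = -88592 + 113*√61 + 3*I*√31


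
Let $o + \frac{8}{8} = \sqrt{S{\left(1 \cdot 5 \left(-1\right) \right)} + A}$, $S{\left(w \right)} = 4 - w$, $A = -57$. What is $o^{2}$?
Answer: $\left(1 - 4 i \sqrt{3}\right)^{2} \approx -47.0 - 13.856 i$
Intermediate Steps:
$o = -1 + 4 i \sqrt{3}$ ($o = -1 + \sqrt{\left(4 - 1 \cdot 5 \left(-1\right)\right) - 57} = -1 + \sqrt{\left(4 - 5 \left(-1\right)\right) - 57} = -1 + \sqrt{\left(4 - -5\right) - 57} = -1 + \sqrt{\left(4 + 5\right) - 57} = -1 + \sqrt{9 - 57} = -1 + \sqrt{-48} = -1 + 4 i \sqrt{3} \approx -1.0 + 6.9282 i$)
$o^{2} = \left(-1 + 4 i \sqrt{3}\right)^{2}$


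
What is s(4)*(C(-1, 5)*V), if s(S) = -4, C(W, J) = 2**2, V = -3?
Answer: 48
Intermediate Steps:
C(W, J) = 4
s(4)*(C(-1, 5)*V) = -16*(-3) = -4*(-12) = 48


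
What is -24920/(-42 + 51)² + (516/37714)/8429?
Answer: -3960925651862/12874597893 ≈ -307.65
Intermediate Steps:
-24920/(-42 + 51)² + (516/37714)/8429 = -24920/(9²) + (516*(1/37714))*(1/8429) = -24920/81 + (258/18857)*(1/8429) = -24920*1/81 + 258/158945653 = -24920/81 + 258/158945653 = -3960925651862/12874597893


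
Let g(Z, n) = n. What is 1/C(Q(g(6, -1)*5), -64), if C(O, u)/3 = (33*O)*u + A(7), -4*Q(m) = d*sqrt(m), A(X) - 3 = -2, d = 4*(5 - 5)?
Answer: 1/3 ≈ 0.33333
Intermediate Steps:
d = 0 (d = 4*0 = 0)
A(X) = 1 (A(X) = 3 - 2 = 1)
Q(m) = 0 (Q(m) = -0*sqrt(m) = -1/4*0 = 0)
C(O, u) = 3 + 99*O*u (C(O, u) = 3*((33*O)*u + 1) = 3*(33*O*u + 1) = 3*(1 + 33*O*u) = 3 + 99*O*u)
1/C(Q(g(6, -1)*5), -64) = 1/(3 + 99*0*(-64)) = 1/(3 + 0) = 1/3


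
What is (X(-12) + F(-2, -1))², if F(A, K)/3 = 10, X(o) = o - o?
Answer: 900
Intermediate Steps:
X(o) = 0
F(A, K) = 30 (F(A, K) = 3*10 = 30)
(X(-12) + F(-2, -1))² = (0 + 30)² = 30² = 900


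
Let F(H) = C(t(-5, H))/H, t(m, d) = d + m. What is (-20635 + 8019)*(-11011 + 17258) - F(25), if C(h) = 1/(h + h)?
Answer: -78812152001/1000 ≈ -7.8812e+7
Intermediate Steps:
C(h) = 1/(2*h)
F(H) = 1/(2*H*(-5 + H)) (F(H) = (1/(2*(H - 5)))/H = (1/(2*(-5 + H)))/H = 1/(2*H*(-5 + H)))
(-20635 + 8019)*(-11011 + 17258) - F(25) = (-20635 + 8019)*(-11011 + 17258) - 1/(2*25*(-5 + 25)) = -12616*6247 - 1/(2*25*20) = -78812152 - 1/(2*25*20) = -78812152 - 1*1/1000 = -78812152 - 1/1000 = -78812152001/1000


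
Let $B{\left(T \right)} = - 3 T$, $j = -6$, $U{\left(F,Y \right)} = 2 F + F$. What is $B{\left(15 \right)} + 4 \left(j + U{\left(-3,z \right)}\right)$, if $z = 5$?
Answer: $-105$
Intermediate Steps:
$U{\left(F,Y \right)} = 3 F$
$B{\left(15 \right)} + 4 \left(j + U{\left(-3,z \right)}\right) = \left(-3\right) 15 + 4 \left(-6 + 3 \left(-3\right)\right) = -45 + 4 \left(-6 - 9\right) = -45 + 4 \left(-15\right) = -45 - 60 = -105$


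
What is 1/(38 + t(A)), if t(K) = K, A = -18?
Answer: 1/20 ≈ 0.050000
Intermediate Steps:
1/(38 + t(A)) = 1/(38 - 18) = 1/20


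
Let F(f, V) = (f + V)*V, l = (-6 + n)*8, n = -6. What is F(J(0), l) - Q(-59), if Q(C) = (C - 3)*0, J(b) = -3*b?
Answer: 9216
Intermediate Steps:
l = -96 (l = (-6 - 6)*8 = -12*8 = -96)
F(f, V) = V*(V + f) (F(f, V) = (V + f)*V = V*(V + f))
Q(C) = 0 (Q(C) = (-3 + C)*0 = 0)
F(J(0), l) - Q(-59) = -96*(-96 - 3*0) - 1*0 = -96*(-96 + 0) + 0 = -96*(-96) + 0 = 9216 + 0 = 9216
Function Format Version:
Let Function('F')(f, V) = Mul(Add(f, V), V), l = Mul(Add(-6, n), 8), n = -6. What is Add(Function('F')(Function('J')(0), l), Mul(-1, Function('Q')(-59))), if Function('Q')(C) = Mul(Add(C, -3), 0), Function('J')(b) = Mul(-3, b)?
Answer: 9216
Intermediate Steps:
l = -96 (l = Mul(Add(-6, -6), 8) = Mul(-12, 8) = -96)
Function('F')(f, V) = Mul(V, Add(V, f)) (Function('F')(f, V) = Mul(Add(V, f), V) = Mul(V, Add(V, f)))
Function('Q')(C) = 0 (Function('Q')(C) = Mul(Add(-3, C), 0) = 0)
Add(Function('F')(Function('J')(0), l), Mul(-1, Function('Q')(-59))) = Add(Mul(-96, Add(-96, Mul(-3, 0))), Mul(-1, 0)) = Add(Mul(-96, Add(-96, 0)), 0) = Add(Mul(-96, -96), 0) = Add(9216, 0) = 9216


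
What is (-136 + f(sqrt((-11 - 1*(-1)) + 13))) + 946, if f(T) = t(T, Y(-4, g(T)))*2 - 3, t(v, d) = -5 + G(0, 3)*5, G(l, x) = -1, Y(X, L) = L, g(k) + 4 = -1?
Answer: 787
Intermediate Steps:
g(k) = -5 (g(k) = -4 - 1 = -5)
t(v, d) = -10 (t(v, d) = -5 - 1*5 = -5 - 5 = -10)
f(T) = -23 (f(T) = -10*2 - 3 = -20 - 3 = -23)
(-136 + f(sqrt((-11 - 1*(-1)) + 13))) + 946 = (-136 - 23) + 946 = -159 + 946 = 787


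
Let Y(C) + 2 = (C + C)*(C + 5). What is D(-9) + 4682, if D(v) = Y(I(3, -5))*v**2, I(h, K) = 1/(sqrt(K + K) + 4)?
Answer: (89201*sqrt(10) + 123806*I)/(19*sqrt(10) + 28*I) ≈ 4646.1 - 104.58*I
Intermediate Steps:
I(h, K) = 1/(4 + sqrt(2)*sqrt(K)) (I(h, K) = 1/(sqrt(2*K) + 4) = 1/(sqrt(2)*sqrt(K) + 4) = 1/(4 + sqrt(2)*sqrt(K)))
Y(C) = -2 + 2*C*(5 + C) (Y(C) = -2 + (C + C)*(C + 5) = -2 + (2*C)*(5 + C) = -2 + 2*C*(5 + C))
D(v) = v**2*(-2 + 2/(4 + I*sqrt(10))**2 + 10/(4 + I*sqrt(10))) (D(v) = (-2 + 2*(1/(4 + sqrt(2)*sqrt(-5)))**2 + 10/(4 + sqrt(2)*sqrt(-5)))*v**2 = (-2 + 2*(1/(4 + sqrt(2)*(I*sqrt(5))))**2 + 10/(4 + sqrt(2)*(I*sqrt(5))))*v**2 = (-2 + 2*(1/(4 + I*sqrt(10)))**2 + 10/(4 + I*sqrt(10)))*v**2 = (-2 + 2/(4 + I*sqrt(10))**2 + 10/(4 + I*sqrt(10)))*v**2 = v**2*(-2 + 2/(4 + I*sqrt(10))**2 + 10/(4 + I*sqrt(10))))
D(-9) + 4682 = 3*(-9)**2*(sqrt(10) - 30*I)/(19*sqrt(10) + 28*I) + 4682 = 3*81*(sqrt(10) - 30*I)/(19*sqrt(10) + 28*I) + 4682 = 243*(sqrt(10) - 30*I)/(19*sqrt(10) + 28*I) + 4682 = 4682 + 243*(sqrt(10) - 30*I)/(19*sqrt(10) + 28*I)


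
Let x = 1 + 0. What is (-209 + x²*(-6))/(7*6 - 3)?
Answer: -215/39 ≈ -5.5128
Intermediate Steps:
x = 1
(-209 + x²*(-6))/(7*6 - 3) = (-209 + 1²*(-6))/(7*6 - 3) = (-209 + 1*(-6))/(42 - 3) = (-209 - 6)/39 = (1/39)*(-215) = -215/39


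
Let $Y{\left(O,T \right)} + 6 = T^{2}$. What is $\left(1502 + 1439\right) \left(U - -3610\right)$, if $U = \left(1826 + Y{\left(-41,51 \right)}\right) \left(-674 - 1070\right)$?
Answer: $-22665151774$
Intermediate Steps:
$Y{\left(O,T \right)} = -6 + T^{2}$
$U = -7710224$ ($U = \left(1826 - \left(6 - 51^{2}\right)\right) \left(-674 - 1070\right) = \left(1826 + \left(-6 + 2601\right)\right) \left(-1744\right) = \left(1826 + 2595\right) \left(-1744\right) = 4421 \left(-1744\right) = -7710224$)
$\left(1502 + 1439\right) \left(U - -3610\right) = \left(1502 + 1439\right) \left(-7710224 - -3610\right) = 2941 \left(-7710224 + 3610\right) = 2941 \left(-7706614\right) = -22665151774$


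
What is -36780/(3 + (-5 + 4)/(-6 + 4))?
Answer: -73560/7 ≈ -10509.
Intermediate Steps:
-36780/(3 + (-5 + 4)/(-6 + 4)) = -36780/(3 - 1/(-2)) = -36780/(3 - 1*(-½)) = -36780/(3 + ½) = -36780/7/2 = -36780*2/7 = -73560/7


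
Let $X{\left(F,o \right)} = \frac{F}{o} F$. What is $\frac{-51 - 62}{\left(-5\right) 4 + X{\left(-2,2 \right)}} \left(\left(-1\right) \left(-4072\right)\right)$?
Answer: $\frac{230068}{9} \approx 25563.0$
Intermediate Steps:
$X{\left(F,o \right)} = \frac{F^{2}}{o}$
$\frac{-51 - 62}{\left(-5\right) 4 + X{\left(-2,2 \right)}} \left(\left(-1\right) \left(-4072\right)\right) = \frac{-51 - 62}{\left(-5\right) 4 + \frac{\left(-2\right)^{2}}{2}} \left(\left(-1\right) \left(-4072\right)\right) = - \frac{113}{-20 + 4 \cdot \frac{1}{2}} \cdot 4072 = - \frac{113}{-20 + 2} \cdot 4072 = - \frac{113}{-18} \cdot 4072 = \left(-113\right) \left(- \frac{1}{18}\right) 4072 = \frac{113}{18} \cdot 4072 = \frac{230068}{9}$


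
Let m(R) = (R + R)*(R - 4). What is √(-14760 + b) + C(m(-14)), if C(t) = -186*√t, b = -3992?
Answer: -1116*√14 + 8*I*√293 ≈ -4175.7 + 136.94*I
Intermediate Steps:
m(R) = 2*R*(-4 + R) (m(R) = (2*R)*(-4 + R) = 2*R*(-4 + R))
√(-14760 + b) + C(m(-14)) = √(-14760 - 3992) - 186*6*√14 = √(-18752) - 186*6*√14 = 8*I*√293 - 1116*√14 = -1116*√14 + 8*I*√293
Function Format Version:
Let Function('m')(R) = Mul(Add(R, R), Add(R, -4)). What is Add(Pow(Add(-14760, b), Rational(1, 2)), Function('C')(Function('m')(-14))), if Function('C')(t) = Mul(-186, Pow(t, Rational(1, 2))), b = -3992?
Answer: Add(Mul(-1116, Pow(14, Rational(1, 2))), Mul(8, I, Pow(293, Rational(1, 2)))) ≈ Add(-4175.7, Mul(136.94, I))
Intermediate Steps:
Function('m')(R) = Mul(2, R, Add(-4, R)) (Function('m')(R) = Mul(Mul(2, R), Add(-4, R)) = Mul(2, R, Add(-4, R)))
Add(Pow(Add(-14760, b), Rational(1, 2)), Function('C')(Function('m')(-14))) = Add(Pow(Add(-14760, -3992), Rational(1, 2)), Mul(-186, Pow(Mul(2, -14, Add(-4, -14)), Rational(1, 2)))) = Add(Pow(-18752, Rational(1, 2)), Mul(-186, Pow(Mul(2, -14, -18), Rational(1, 2)))) = Add(Mul(8, I, Pow(293, Rational(1, 2))), Mul(-186, Pow(504, Rational(1, 2)))) = Add(Mul(8, I, Pow(293, Rational(1, 2))), Mul(-186, Mul(6, Pow(14, Rational(1, 2))))) = Add(Mul(8, I, Pow(293, Rational(1, 2))), Mul(-1116, Pow(14, Rational(1, 2)))) = Add(Mul(-1116, Pow(14, Rational(1, 2))), Mul(8, I, Pow(293, Rational(1, 2))))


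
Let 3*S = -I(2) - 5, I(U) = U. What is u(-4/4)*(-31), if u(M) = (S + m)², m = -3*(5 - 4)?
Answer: -7936/9 ≈ -881.78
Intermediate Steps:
S = -7/3 (S = (-1*2 - 5)/3 = (-2 - 5)/3 = (⅓)*(-7) = -7/3 ≈ -2.3333)
m = -3 (m = -3*1 = -3)
u(M) = 256/9 (u(M) = (-7/3 - 3)² = (-16/3)² = 256/9)
u(-4/4)*(-31) = (256/9)*(-31) = -7936/9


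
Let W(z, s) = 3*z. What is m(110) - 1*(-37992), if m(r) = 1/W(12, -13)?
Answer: 1367713/36 ≈ 37992.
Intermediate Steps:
m(r) = 1/36 (m(r) = 1/(3*12) = 1/36)
m(110) - 1*(-37992) = 1/36 - 1*(-37992) = 1/36 + 37992 = 1367713/36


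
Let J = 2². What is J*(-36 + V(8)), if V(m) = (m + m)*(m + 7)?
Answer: 816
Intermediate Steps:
J = 4
V(m) = 2*m*(7 + m) (V(m) = (2*m)*(7 + m) = 2*m*(7 + m))
J*(-36 + V(8)) = 4*(-36 + 2*8*(7 + 8)) = 4*(-36 + 2*8*15) = 4*(-36 + 240) = 4*204 = 816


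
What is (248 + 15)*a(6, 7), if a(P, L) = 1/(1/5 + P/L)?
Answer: 9205/37 ≈ 248.78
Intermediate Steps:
a(P, L) = 1/(⅕ + P/L) (a(P, L) = 1/(1*(⅕) + P/L) = 1/(⅕ + P/L))
(248 + 15)*a(6, 7) = (248 + 15)*(5*7/(7 + 5*6)) = 263*(5*7/(7 + 30)) = 263*(5*7/37) = 263*(5*7*(1/37)) = 263*(35/37) = 9205/37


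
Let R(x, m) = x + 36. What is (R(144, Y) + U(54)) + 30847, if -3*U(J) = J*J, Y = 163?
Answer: 30055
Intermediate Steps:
U(J) = -J²/3 (U(J) = -J*J/3 = -J²/3)
R(x, m) = 36 + x
(R(144, Y) + U(54)) + 30847 = ((36 + 144) - ⅓*54²) + 30847 = (180 - ⅓*2916) + 30847 = (180 - 972) + 30847 = -792 + 30847 = 30055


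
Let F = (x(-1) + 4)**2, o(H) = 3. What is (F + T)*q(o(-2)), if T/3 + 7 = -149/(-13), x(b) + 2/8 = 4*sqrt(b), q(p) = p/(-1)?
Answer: -7143/208 - 90*I ≈ -34.341 - 90.0*I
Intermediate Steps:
q(p) = -p (q(p) = p*(-1) = -p)
x(b) = -1/4 + 4*sqrt(b)
T = 174/13 (T = -21 + 3*(-149/(-13)) = -21 + 3*(-149*(-1/13)) = -21 + 3*(149/13) = -21 + 447/13 = 174/13 ≈ 13.385)
F = (15/4 + 4*I)**2 (F = ((-1/4 + 4*sqrt(-1)) + 4)**2 = ((-1/4 + 4*I) + 4)**2 = (15/4 + 4*I)**2 ≈ -1.9375 + 30.0*I)
(F + T)*q(o(-2)) = ((-31/16 + 30*I) + 174/13)*(-1*3) = (2381/208 + 30*I)*(-3) = -7143/208 - 90*I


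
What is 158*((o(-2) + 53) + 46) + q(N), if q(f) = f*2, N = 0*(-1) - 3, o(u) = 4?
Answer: 16268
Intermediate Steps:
N = -3 (N = 0 - 3 = -3)
q(f) = 2*f
158*((o(-2) + 53) + 46) + q(N) = 158*((4 + 53) + 46) + 2*(-3) = 158*(57 + 46) - 6 = 158*103 - 6 = 16274 - 6 = 16268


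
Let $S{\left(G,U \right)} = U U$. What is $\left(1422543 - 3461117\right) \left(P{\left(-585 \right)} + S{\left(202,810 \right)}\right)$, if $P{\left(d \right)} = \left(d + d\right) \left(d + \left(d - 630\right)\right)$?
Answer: $-5630745245400$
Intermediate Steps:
$S{\left(G,U \right)} = U^{2}$
$P{\left(d \right)} = 2 d \left(-630 + 2 d\right)$ ($P{\left(d \right)} = 2 d \left(d + \left(-630 + d\right)\right) = 2 d \left(-630 + 2 d\right)$)
$\left(1422543 - 3461117\right) \left(P{\left(-585 \right)} + S{\left(202,810 \right)}\right) = \left(1422543 - 3461117\right) \left(4 \left(-585\right) \left(-315 - 585\right) + 810^{2}\right) = - 2038574 \left(4 \left(-585\right) \left(-900\right) + 656100\right) = - 2038574 \left(2106000 + 656100\right) = \left(-2038574\right) 2762100 = -5630745245400$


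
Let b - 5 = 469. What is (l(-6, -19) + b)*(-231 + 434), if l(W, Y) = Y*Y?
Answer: 169505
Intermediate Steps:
b = 474 (b = 5 + 469 = 474)
l(W, Y) = Y²
(l(-6, -19) + b)*(-231 + 434) = ((-19)² + 474)*(-231 + 434) = (361 + 474)*203 = 835*203 = 169505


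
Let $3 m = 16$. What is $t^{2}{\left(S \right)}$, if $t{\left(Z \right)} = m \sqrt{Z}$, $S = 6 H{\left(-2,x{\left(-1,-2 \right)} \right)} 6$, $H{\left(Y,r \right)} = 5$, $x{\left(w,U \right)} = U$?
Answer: $5120$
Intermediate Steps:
$S = 180$ ($S = 6 \cdot 5 \cdot 6 = 30 \cdot 6 = 180$)
$m = \frac{16}{3}$ ($m = \frac{1}{3} \cdot 16 = \frac{16}{3} \approx 5.3333$)
$t{\left(Z \right)} = \frac{16 \sqrt{Z}}{3}$
$t^{2}{\left(S \right)} = \left(\frac{16 \sqrt{180}}{3}\right)^{2} = \left(\frac{16 \cdot 6 \sqrt{5}}{3}\right)^{2} = \left(32 \sqrt{5}\right)^{2} = 5120$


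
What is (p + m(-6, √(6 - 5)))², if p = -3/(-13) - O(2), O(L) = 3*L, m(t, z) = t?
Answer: 23409/169 ≈ 138.51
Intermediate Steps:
p = -75/13 (p = -3/(-13) - 3*2 = -3*(-1/13) - 1*6 = 3/13 - 6 = -75/13 ≈ -5.7692)
(p + m(-6, √(6 - 5)))² = (-75/13 - 6)² = (-153/13)² = 23409/169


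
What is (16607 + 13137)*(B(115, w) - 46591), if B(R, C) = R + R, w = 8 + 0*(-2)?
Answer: -1378961584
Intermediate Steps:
w = 8 (w = 8 + 0 = 8)
B(R, C) = 2*R
(16607 + 13137)*(B(115, w) - 46591) = (16607 + 13137)*(2*115 - 46591) = 29744*(230 - 46591) = 29744*(-46361) = -1378961584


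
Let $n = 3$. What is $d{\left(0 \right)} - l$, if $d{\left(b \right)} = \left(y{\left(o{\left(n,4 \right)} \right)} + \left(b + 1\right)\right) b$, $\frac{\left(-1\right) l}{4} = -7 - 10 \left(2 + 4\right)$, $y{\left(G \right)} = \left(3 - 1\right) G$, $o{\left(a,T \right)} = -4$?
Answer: $-268$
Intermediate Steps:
$y{\left(G \right)} = 2 G$
$l = 268$ ($l = - 4 \left(-7 - 10 \left(2 + 4\right)\right) = - 4 \left(-7 - 60\right) = \left(-4\right) \left(-67\right) = 268$)
$d{\left(b \right)} = b \left(-7 + b\right)$ ($d{\left(b \right)} = \left(2 \left(-4\right) + \left(b + 1\right)\right) b = \left(-8 + \left(1 + b\right)\right) b = \left(-7 + b\right) b = b \left(-7 + b\right)$)
$d{\left(0 \right)} - l = 0 \left(-7 + 0\right) - 268 = 0 \left(-7\right) - 268 = 0 - 268 = -268$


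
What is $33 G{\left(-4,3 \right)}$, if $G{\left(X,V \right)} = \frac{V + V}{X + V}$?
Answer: $-198$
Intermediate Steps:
$G{\left(X,V \right)} = \frac{2 V}{V + X}$
$33 G{\left(-4,3 \right)} = 33 \cdot 2 \cdot 3 \frac{1}{3 - 4} = 33 \cdot 2 \cdot 3 \frac{1}{-1} = 33 \cdot 2 \cdot 3 \left(-1\right) = 33 \left(-6\right) = -198$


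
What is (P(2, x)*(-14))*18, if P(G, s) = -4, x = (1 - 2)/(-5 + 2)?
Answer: 1008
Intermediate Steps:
x = ⅓ (x = -1/(-3) = -1*(-⅓) = ⅓ ≈ 0.33333)
(P(2, x)*(-14))*18 = -4*(-14)*18 = 56*18 = 1008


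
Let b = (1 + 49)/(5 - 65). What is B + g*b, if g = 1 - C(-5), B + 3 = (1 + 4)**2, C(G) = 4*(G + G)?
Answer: -73/6 ≈ -12.167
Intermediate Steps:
C(G) = 8*G (C(G) = 4*(2*G) = 8*G)
b = -5/6 (b = 50/(-60) = 50*(-1/60) = -5/6 ≈ -0.83333)
B = 22 (B = -3 + (1 + 4)**2 = -3 + 5**2 = -3 + 25 = 22)
g = 41 (g = 1 - 8*(-5) = 1 - 1*(-40) = 1 + 40 = 41)
B + g*b = 22 + 41*(-5/6) = 22 - 205/6 = -73/6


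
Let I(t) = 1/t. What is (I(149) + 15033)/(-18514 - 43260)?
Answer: -1119959/4602163 ≈ -0.24335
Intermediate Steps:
(I(149) + 15033)/(-18514 - 43260) = (1/149 + 15033)/(-18514 - 43260) = (1/149 + 15033)/(-61774) = (2239918/149)*(-1/61774) = -1119959/4602163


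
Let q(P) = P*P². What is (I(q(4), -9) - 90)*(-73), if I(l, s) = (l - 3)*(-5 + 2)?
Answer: 19929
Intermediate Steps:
q(P) = P³
I(l, s) = 9 - 3*l (I(l, s) = (-3 + l)*(-3) = 9 - 3*l)
(I(q(4), -9) - 90)*(-73) = ((9 - 3*4³) - 90)*(-73) = ((9 - 3*64) - 90)*(-73) = ((9 - 192) - 90)*(-73) = (-183 - 90)*(-73) = -273*(-73) = 19929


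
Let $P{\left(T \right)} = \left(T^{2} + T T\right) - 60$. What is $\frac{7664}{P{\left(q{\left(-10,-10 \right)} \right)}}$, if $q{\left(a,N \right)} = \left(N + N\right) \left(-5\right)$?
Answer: $\frac{1916}{4985} \approx 0.38435$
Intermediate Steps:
$q{\left(a,N \right)} = - 10 N$ ($q{\left(a,N \right)} = 2 N \left(-5\right) = - 10 N$)
$P{\left(T \right)} = -60 + 2 T^{2}$ ($P{\left(T \right)} = \left(T^{2} + T^{2}\right) - 60 = 2 T^{2} - 60 = -60 + 2 T^{2}$)
$\frac{7664}{P{\left(q{\left(-10,-10 \right)} \right)}} = \frac{7664}{-60 + 2 \left(\left(-10\right) \left(-10\right)\right)^{2}} = \frac{7664}{-60 + 2 \cdot 100^{2}} = \frac{7664}{-60 + 2 \cdot 10000} = \frac{7664}{-60 + 20000} = \frac{7664}{19940} = 7664 \cdot \frac{1}{19940} = \frac{1916}{4985}$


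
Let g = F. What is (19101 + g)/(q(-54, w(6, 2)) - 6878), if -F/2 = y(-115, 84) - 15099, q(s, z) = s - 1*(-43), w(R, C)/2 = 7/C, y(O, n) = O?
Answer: -49529/6889 ≈ -7.1896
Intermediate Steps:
w(R, C) = 14/C (w(R, C) = 2*(7/C) = 14/C)
q(s, z) = 43 + s (q(s, z) = s + 43 = 43 + s)
F = 30428 (F = -2*(-115 - 15099) = -2*(-15214) = 30428)
g = 30428
(19101 + g)/(q(-54, w(6, 2)) - 6878) = (19101 + 30428)/((43 - 54) - 6878) = 49529/(-11 - 6878) = 49529/(-6889) = 49529*(-1/6889) = -49529/6889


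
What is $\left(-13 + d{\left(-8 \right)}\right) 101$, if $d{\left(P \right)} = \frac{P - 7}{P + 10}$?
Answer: $- \frac{4141}{2} \approx -2070.5$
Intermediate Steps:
$d{\left(P \right)} = \frac{-7 + P}{10 + P}$
$\left(-13 + d{\left(-8 \right)}\right) 101 = \left(-13 + \frac{-7 - 8}{10 - 8}\right) 101 = \left(-13 + \frac{1}{2} \left(-15\right)\right) 101 = \left(-13 - \frac{15}{2}\right) 101 = \left(- \frac{41}{2}\right) 101 = - \frac{4141}{2}$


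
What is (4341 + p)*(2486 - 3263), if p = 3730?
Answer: -6271167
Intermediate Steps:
(4341 + p)*(2486 - 3263) = (4341 + 3730)*(2486 - 3263) = 8071*(-777) = -6271167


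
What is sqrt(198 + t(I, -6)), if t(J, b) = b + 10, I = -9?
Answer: sqrt(202) ≈ 14.213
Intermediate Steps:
t(J, b) = 10 + b
sqrt(198 + t(I, -6)) = sqrt(198 + (10 - 6)) = sqrt(198 + 4) = sqrt(202)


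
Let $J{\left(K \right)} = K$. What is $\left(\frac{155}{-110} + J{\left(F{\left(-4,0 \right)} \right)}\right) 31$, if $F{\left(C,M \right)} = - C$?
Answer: $\frac{1767}{22} \approx 80.318$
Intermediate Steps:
$\left(\frac{155}{-110} + J{\left(F{\left(-4,0 \right)} \right)}\right) 31 = \left(\frac{155}{-110} - -4\right) 31 = \left(155 \left(- \frac{1}{110}\right) + 4\right) 31 = \left(- \frac{31}{22} + 4\right) 31 = \frac{57}{22} \cdot 31 = \frac{1767}{22}$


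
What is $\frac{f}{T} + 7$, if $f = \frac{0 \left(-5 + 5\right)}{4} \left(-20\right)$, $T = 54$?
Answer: $7$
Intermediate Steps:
$f = 0$ ($f = 0 \cdot 0 \cdot \frac{1}{4} \left(-20\right) = 0 \cdot \frac{1}{4} \left(-20\right) = 0 \left(-20\right) = 0$)
$\frac{f}{T} + 7 = \frac{0}{54} + 7 = 0 \cdot \frac{1}{54} + 7 = 0 + 7 = 7$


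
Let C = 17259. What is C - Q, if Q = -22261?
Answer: 39520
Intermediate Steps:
C - Q = 17259 - 1*(-22261) = 17259 + 22261 = 39520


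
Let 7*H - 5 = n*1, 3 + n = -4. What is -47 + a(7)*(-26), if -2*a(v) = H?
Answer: -355/7 ≈ -50.714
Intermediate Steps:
n = -7 (n = -3 - 4 = -7)
H = -2/7 (H = 5/7 + (-7*1)/7 = 5/7 + (⅐)*(-7) = 5/7 - 1 = -2/7 ≈ -0.28571)
a(v) = ⅐ (a(v) = -½*(-2/7) = ⅐)
-47 + a(7)*(-26) = -47 + (⅐)*(-26) = -47 - 26/7 = -355/7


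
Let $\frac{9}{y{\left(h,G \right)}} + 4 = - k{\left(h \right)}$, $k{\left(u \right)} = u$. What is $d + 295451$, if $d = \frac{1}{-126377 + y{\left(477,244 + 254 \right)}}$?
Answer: $\frac{17959682162565}{60787346} \approx 2.9545 \cdot 10^{5}$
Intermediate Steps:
$y{\left(h,G \right)} = \frac{9}{-4 - h}$
$d = - \frac{481}{60787346}$ ($d = \frac{1}{-126377 - \frac{9}{4 + 477}} = \frac{1}{-126377 - \frac{9}{481}} = \frac{1}{- \frac{60787346}{481}} = - \frac{481}{60787346} \approx -7.9128 \cdot 10^{-6}$)
$d + 295451 = - \frac{481}{60787346} + 295451 = \frac{17959682162565}{60787346}$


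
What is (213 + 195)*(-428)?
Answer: -174624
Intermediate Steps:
(213 + 195)*(-428) = 408*(-428) = -174624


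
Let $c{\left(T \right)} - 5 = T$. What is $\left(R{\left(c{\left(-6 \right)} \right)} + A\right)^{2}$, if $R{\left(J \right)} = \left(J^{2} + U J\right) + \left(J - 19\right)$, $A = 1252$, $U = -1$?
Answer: $1522756$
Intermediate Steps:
$c{\left(T \right)} = 5 + T$
$R{\left(J \right)} = -19 + J^{2}$ ($R{\left(J \right)} = \left(J^{2} - J\right) + \left(J - 19\right) = \left(J^{2} - J\right) + \left(-19 + J\right) = -19 + J^{2}$)
$\left(R{\left(c{\left(-6 \right)} \right)} + A\right)^{2} = \left(\left(-19 + \left(5 - 6\right)^{2}\right) + 1252\right)^{2} = \left(\left(-19 + \left(-1\right)^{2}\right) + 1252\right)^{2} = \left(\left(-19 + 1\right) + 1252\right)^{2} = \left(-18 + 1252\right)^{2} = 1234^{2} = 1522756$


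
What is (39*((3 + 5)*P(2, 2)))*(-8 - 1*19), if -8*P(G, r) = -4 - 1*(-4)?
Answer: 0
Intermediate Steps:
P(G, r) = 0 (P(G, r) = -(-4 - 1*(-4))/8 = -(-4 + 4)/8 = -1/8*0 = 0)
(39*((3 + 5)*P(2, 2)))*(-8 - 1*19) = (39*((3 + 5)*0))*(-8 - 1*19) = (39*(8*0))*(-8 - 19) = (39*0)*(-27) = 0*(-27) = 0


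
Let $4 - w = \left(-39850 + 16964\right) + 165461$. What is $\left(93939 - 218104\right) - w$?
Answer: $18406$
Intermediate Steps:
$w = -142571$ ($w = 4 - \left(\left(-39850 + 16964\right) + 165461\right) = 4 - \left(-22886 + 165461\right) = 4 - 142575 = -142571$)
$\left(93939 - 218104\right) - w = \left(93939 - 218104\right) - -142571 = \left(93939 - 218104\right) + 142571 = -124165 + 142571 = 18406$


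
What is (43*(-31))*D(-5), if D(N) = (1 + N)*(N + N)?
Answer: -53320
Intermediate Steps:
D(N) = 2*N*(1 + N) (D(N) = (1 + N)*(2*N) = 2*N*(1 + N))
(43*(-31))*D(-5) = (43*(-31))*(2*(-5)*(1 - 5)) = -2666*(-5)*(-4) = -1333*40 = -53320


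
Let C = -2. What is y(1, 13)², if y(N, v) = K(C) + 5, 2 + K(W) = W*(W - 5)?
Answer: 289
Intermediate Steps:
K(W) = -2 + W*(-5 + W) (K(W) = -2 + W*(W - 5) = -2 + W*(-5 + W))
y(N, v) = 17 (y(N, v) = (-2 + (-2)² - 5*(-2)) + 5 = (-2 + 4 + 10) + 5 = 12 + 5 = 17)
y(1, 13)² = 17² = 289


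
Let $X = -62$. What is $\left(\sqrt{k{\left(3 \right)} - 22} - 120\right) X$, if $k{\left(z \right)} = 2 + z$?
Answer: $7440 - 62 i \sqrt{17} \approx 7440.0 - 255.63 i$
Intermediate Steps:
$\left(\sqrt{k{\left(3 \right)} - 22} - 120\right) X = \left(\sqrt{\left(2 + 3\right) - 22} - 120\right) \left(-62\right) = \left(\sqrt{5 - 22} - 120\right) \left(-62\right) = \left(\sqrt{-17} - 120\right) \left(-62\right) = \left(i \sqrt{17} - 120\right) \left(-62\right) = \left(-120 + i \sqrt{17}\right) \left(-62\right) = 7440 - 62 i \sqrt{17}$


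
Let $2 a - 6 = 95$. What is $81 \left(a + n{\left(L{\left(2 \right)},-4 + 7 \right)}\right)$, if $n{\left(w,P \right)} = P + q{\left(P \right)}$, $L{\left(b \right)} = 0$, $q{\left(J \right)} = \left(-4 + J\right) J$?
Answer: $\frac{8181}{2} \approx 4090.5$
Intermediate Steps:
$a = \frac{101}{2}$ ($a = 3 + \frac{1}{2} \cdot 95 = 3 + \frac{95}{2} = \frac{101}{2} \approx 50.5$)
$q{\left(J \right)} = J \left(-4 + J\right)$
$n{\left(w,P \right)} = P + P \left(-4 + P\right)$
$81 \left(a + n{\left(L{\left(2 \right)},-4 + 7 \right)}\right) = 81 \left(\frac{101}{2} + \left(-4 + 7\right) \left(-3 + \left(-4 + 7\right)\right)\right) = 81 \left(\frac{101}{2} + 3 \left(-3 + 3\right)\right) = 81 \left(\frac{101}{2} + 3 \cdot 0\right) = 81 \left(\frac{101}{2} + 0\right) = 81 \cdot \frac{101}{2} = \frac{8181}{2}$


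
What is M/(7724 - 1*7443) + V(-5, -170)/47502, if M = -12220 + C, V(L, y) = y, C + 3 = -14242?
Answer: -628594100/6674031 ≈ -94.185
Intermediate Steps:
C = -14245 (C = -3 - 14242 = -14245)
M = -26465 (M = -12220 - 14245 = -26465)
M/(7724 - 1*7443) + V(-5, -170)/47502 = -26465/(7724 - 1*7443) - 170/47502 = -26465/(7724 - 7443) - 170*1/47502 = -26465/281 - 85/23751 = -628594100/6674031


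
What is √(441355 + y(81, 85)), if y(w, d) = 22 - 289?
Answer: 16*√1723 ≈ 664.14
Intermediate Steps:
y(w, d) = -267
√(441355 + y(81, 85)) = √(441355 - 267) = √441088 = 16*√1723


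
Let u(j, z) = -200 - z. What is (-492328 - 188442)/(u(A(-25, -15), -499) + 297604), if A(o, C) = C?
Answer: -680770/297903 ≈ -2.2852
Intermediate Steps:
(-492328 - 188442)/(u(A(-25, -15), -499) + 297604) = (-492328 - 188442)/((-200 - 1*(-499)) + 297604) = -680770/((-200 + 499) + 297604) = -680770/(299 + 297604) = -680770/297903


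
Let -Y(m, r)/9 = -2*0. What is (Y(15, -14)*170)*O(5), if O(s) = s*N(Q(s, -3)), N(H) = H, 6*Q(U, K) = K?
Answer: 0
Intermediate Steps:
Y(m, r) = 0 (Y(m, r) = -(-18)*0 = -9*0 = 0)
Q(U, K) = K/6
O(s) = -s/2 (O(s) = s*((1/6)*(-3)) = s*(-1/2) = -s/2)
(Y(15, -14)*170)*O(5) = (0*170)*(-1/2*5) = 0*(-5/2) = 0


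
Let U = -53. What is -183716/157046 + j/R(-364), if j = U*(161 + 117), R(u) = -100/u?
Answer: -105285463712/1963075 ≈ -53633.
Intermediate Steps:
j = -14734 (j = -53*(161 + 117) = -53*278 = -14734)
-183716/157046 + j/R(-364) = -183716/157046 - 14734/((-100/(-364))) = -183716*1/157046 - 14734/((-100*(-1/364))) = -91858/78523 - 14734/25/91 = -91858/78523 - 14734*91/25 = -91858/78523 - 1340794/25 = -105285463712/1963075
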